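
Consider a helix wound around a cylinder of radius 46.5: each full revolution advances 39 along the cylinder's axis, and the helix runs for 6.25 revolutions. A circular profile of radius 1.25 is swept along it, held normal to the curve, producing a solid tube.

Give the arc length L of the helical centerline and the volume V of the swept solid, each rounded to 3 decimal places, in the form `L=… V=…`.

2πR = 2π·46.5 = 292.168117
per-turn = √(292.168117² + 39²) = √(85362.2085 + 1521) = √86883.2085 = 294.759577
L = 6.25 × 294.759577 = 1842.247359
V = π·1.25² × L = 4.908739 × 1842.247359 = 9043.110575

L=1842.247 V=9043.111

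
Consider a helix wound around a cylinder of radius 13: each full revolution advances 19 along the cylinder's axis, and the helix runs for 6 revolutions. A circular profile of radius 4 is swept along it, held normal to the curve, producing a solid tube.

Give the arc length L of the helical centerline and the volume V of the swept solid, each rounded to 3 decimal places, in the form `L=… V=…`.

L=503.173 V=25292.215

2πR = 2π·13 = 81.681409
per-turn = √(81.681409² + 19²) = √(6671.8526 + 361) = √7032.8526 = 83.862105
L = 6 × 83.862105 = 503.172627
V = π·4² × L = 50.265482 × 503.172627 = 25292.214863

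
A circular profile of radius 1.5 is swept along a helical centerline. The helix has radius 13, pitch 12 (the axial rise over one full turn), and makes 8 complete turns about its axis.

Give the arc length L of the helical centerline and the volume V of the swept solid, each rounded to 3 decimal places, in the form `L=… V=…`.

2πR = 2π·13 = 81.681409
per-turn = √(81.681409² + 12²) = √(6671.8526 + 144) = √6815.8526 = 82.558177
L = 8 × 82.558177 = 660.465415
V = π·1.5² × L = 7.068583 × 660.465415 = 4668.554917

L=660.465 V=4668.555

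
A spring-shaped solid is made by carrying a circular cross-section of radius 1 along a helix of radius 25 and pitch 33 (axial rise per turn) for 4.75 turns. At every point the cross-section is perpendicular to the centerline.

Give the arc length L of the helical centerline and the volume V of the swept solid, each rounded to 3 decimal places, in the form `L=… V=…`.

L=762.416 V=2395.200

2πR = 2π·25 = 157.079633
per-turn = √(157.079633² + 33²) = √(24674.0110 + 1089) = √25763.0110 = 160.508601
L = 4.75 × 160.508601 = 762.415855
V = π·1² × L = 3.141593 × 762.415855 = 2395.200049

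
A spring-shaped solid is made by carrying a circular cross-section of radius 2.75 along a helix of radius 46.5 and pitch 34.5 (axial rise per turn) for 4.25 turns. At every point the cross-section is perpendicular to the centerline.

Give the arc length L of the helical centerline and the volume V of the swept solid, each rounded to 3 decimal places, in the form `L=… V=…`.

L=1250.341 V=29705.981

2πR = 2π·46.5 = 292.168117
per-turn = √(292.168117² + 34.5²) = √(85362.2085 + 1190.25) = √86552.4585 = 294.197992
L = 4.25 × 294.197992 = 1250.341466
V = π·2.75² × L = 23.758294 × 1250.341466 = 29705.980698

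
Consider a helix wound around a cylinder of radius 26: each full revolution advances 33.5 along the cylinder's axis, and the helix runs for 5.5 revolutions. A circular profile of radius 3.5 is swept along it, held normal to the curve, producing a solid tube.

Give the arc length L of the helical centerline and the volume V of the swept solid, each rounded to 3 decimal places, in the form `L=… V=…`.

2πR = 2π·26 = 163.362818
per-turn = √(163.362818² + 33.5²) = √(26687.4103 + 1122.25) = √27809.6603 = 166.762287
L = 5.5 × 166.762287 = 917.192577
V = π·3.5² × L = 38.484510 × 917.192577 = 35297.706924

L=917.193 V=35297.707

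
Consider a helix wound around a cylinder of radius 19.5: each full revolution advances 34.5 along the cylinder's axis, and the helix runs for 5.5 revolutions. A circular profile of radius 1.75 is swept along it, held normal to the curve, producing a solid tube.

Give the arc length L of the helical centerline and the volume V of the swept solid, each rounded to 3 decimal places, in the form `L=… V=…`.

2πR = 2π·19.5 = 122.522113
per-turn = √(122.522113² + 34.5²) = √(15011.6683 + 1190.25) = √16201.9183 = 127.286756
L = 5.5 × 127.286756 = 700.077159
V = π·1.75² × L = 9.621128 × 700.077159 = 6735.531607

L=700.077 V=6735.532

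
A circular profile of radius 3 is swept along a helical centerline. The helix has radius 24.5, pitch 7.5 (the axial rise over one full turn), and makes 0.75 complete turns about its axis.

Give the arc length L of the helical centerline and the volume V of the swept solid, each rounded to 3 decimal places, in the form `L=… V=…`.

L=115.590 V=3268.244

2πR = 2π·24.5 = 153.938040
per-turn = √(153.938040² + 7.5²) = √(23696.9202 + 56.25) = √23753.1702 = 154.120635
L = 0.75 × 154.120635 = 115.590476
V = π·3² × L = 28.274334 × 115.590476 = 3268.243721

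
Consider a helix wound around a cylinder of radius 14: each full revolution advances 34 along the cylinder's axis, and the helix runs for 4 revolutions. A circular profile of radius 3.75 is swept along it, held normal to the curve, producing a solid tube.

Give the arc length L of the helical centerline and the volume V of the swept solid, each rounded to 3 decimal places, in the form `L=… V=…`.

L=377.227 V=16665.385

2πR = 2π·14 = 87.964594
per-turn = √(87.964594² + 34²) = √(7737.7699 + 1156) = √8893.7699 = 94.306786
L = 4 × 94.306786 = 377.227143
V = π·3.75² × L = 44.178647 × 377.227143 = 16665.384684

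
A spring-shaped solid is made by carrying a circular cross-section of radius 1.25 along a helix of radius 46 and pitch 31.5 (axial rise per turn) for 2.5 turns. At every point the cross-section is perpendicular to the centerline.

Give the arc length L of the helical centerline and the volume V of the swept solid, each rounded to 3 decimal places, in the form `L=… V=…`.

2πR = 2π·46 = 289.026524
per-turn = √(289.026524² + 31.5²) = √(83536.3317 + 992.25) = √84528.5817 = 290.737995
L = 2.5 × 290.737995 = 726.844987
V = π·1.25² × L = 4.908739 × 726.844987 = 3567.891987

L=726.845 V=3567.892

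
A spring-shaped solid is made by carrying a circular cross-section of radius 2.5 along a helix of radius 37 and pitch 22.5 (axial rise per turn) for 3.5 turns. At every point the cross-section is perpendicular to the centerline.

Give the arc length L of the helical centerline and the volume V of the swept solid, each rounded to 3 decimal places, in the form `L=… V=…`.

L=817.474 V=16051.074

2πR = 2π·37 = 232.477856
per-turn = √(232.477856² + 22.5²) = √(54045.9537 + 506.25) = √54552.2037 = 233.564132
L = 3.5 × 233.564132 = 817.474462
V = π·2.5² × L = 19.634954 × 817.474462 = 16051.073519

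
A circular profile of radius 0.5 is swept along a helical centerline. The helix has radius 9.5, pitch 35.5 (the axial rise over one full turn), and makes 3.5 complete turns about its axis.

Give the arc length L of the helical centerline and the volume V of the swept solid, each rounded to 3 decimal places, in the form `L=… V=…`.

L=243.072 V=190.908

2πR = 2π·9.5 = 59.690260
per-turn = √(59.690260² + 35.5²) = √(3562.9272 + 1260.25) = √4823.1772 = 69.449098
L = 3.5 × 69.449098 = 243.071842
V = π·0.5² × L = 0.785398 × 243.071842 = 190.908179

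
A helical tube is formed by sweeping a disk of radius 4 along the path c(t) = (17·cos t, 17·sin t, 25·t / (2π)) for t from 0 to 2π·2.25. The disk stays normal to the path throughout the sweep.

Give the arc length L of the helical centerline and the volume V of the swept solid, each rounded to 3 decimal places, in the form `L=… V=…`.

2πR = 2π·17 = 106.814150
per-turn = √(106.814150² + 25²) = √(11409.2627 + 625) = √12034.2627 = 109.700787
L = 2.25 × 109.700787 = 246.826771
V = π·4² × L = 50.265482 × 246.826771 = 12406.866725

L=246.827 V=12406.867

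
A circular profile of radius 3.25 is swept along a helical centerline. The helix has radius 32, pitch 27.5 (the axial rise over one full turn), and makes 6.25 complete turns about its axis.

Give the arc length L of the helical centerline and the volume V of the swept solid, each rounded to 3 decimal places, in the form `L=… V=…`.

L=1268.337 V=42087.305

2πR = 2π·32 = 201.061930
per-turn = √(201.061930² + 27.5²) = √(40425.8996 + 756.25) = √41182.1496 = 202.933855
L = 6.25 × 202.933855 = 1268.336596
V = π·3.25² × L = 33.183072 × 1268.336596 = 42087.305085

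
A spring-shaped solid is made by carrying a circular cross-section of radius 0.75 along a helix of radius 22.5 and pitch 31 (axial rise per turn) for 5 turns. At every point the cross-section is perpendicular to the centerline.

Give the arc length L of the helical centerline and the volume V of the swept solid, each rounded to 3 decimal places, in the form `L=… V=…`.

2πR = 2π·22.5 = 141.371669
per-turn = √(141.371669² + 31²) = √(19985.9489 + 961) = √20946.9489 = 144.730608
L = 5 × 144.730608 = 723.653040
V = π·0.75² × L = 1.767146 × 723.653040 = 1278.800480

L=723.653 V=1278.800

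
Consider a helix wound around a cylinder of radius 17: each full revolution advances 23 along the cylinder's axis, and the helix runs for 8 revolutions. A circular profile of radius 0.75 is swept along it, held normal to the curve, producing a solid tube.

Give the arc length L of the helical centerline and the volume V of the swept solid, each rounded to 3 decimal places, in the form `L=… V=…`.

L=874.099 V=1544.660

2πR = 2π·17 = 106.814150
per-turn = √(106.814150² + 23²) = √(11409.2627 + 529) = √11938.2627 = 109.262357
L = 8 × 109.262357 = 874.098857
V = π·0.75² × L = 1.767146 × 874.098857 = 1544.660183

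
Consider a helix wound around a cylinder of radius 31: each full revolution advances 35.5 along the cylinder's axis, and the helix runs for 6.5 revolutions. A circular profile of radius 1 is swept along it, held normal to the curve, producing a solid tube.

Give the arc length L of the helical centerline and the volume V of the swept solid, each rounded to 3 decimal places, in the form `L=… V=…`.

2πR = 2π·31 = 194.778745
per-turn = √(194.778745² + 35.5²) = √(37938.7593 + 1260.25) = √39199.0093 = 197.987397
L = 6.5 × 197.987397 = 1286.918080
V = π·1² × L = 3.141593 × 1286.918080 = 4042.972385

L=1286.918 V=4042.972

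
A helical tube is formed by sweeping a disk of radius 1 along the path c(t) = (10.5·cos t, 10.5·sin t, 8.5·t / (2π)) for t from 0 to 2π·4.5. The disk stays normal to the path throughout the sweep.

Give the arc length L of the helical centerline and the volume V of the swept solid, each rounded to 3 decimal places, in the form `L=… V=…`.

2πR = 2π·10.5 = 65.973446
per-turn = √(65.973446² + 8.5²) = √(4352.4955 + 72.25) = √4424.7455 = 66.518761
L = 4.5 × 66.518761 = 299.334424
V = π·1² × L = 3.141593 × 299.334424 = 940.386826

L=299.334 V=940.387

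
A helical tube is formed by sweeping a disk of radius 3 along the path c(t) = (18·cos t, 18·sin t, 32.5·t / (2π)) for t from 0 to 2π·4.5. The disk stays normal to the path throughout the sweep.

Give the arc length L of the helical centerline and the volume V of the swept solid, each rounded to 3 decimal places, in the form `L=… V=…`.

L=529.535 V=14972.240

2πR = 2π·18 = 113.097336
per-turn = √(113.097336² + 32.5²) = √(12791.0073 + 1056.25) = √13847.2573 = 117.674370
L = 4.5 × 117.674370 = 529.534664
V = π·3² × L = 28.274334 × 529.534664 = 14972.239893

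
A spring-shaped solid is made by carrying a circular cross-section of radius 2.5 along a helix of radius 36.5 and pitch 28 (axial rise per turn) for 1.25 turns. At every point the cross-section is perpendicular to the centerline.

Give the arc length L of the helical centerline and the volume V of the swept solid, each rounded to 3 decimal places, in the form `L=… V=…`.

L=288.799 V=5670.556

2πR = 2π·36.5 = 229.336264
per-turn = √(229.336264² + 28²) = √(52595.1219 + 784) = √53379.1219 = 231.039221
L = 1.25 × 231.039221 = 288.799027
V = π·2.5² × L = 19.634954 × 288.799027 = 5670.555632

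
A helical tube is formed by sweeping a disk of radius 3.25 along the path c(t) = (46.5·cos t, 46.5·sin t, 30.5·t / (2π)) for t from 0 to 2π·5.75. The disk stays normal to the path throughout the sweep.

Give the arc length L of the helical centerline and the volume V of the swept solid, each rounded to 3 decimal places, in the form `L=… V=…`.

L=1689.096 V=56049.386

2πR = 2π·46.5 = 292.168117
per-turn = √(292.168117² + 30.5²) = √(85362.2085 + 930.25) = √86292.4585 = 293.755780
L = 5.75 × 293.755780 = 1689.095737
V = π·3.25² × L = 33.183072 × 1689.095737 = 56049.386130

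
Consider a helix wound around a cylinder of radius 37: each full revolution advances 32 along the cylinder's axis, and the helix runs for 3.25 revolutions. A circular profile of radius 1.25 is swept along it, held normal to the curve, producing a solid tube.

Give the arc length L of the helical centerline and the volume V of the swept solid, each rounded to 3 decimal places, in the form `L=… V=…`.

2πR = 2π·37 = 232.477856
per-turn = √(232.477856² + 32²) = √(54045.9537 + 1024) = √55069.9537 = 234.669882
L = 3.25 × 234.669882 = 762.677118
V = π·1.25² × L = 4.908739 × 762.677118 = 3743.782547

L=762.677 V=3743.783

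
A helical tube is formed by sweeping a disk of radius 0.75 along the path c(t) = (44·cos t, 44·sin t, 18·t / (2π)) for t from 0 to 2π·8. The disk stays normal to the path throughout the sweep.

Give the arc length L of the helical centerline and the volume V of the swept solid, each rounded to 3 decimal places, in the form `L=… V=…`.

L=2216.364 V=3916.639

2πR = 2π·44 = 276.460154
per-turn = √(276.460154² + 18²) = √(76430.2165 + 324) = √76754.2165 = 277.045513
L = 8 × 277.045513 = 2216.364107
V = π·0.75² × L = 1.767146 × 2216.364107 = 3916.638673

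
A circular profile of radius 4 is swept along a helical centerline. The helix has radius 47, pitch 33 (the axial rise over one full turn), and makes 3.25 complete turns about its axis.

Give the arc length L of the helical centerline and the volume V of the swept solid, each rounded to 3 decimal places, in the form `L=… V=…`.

2πR = 2π·47 = 295.309709
per-turn = √(295.309709² + 33²) = √(87207.8245 + 1089) = √88296.8245 = 297.147816
L = 3.25 × 297.147816 = 965.730402
V = π·4² × L = 50.265482 × 965.730402 = 48542.904562

L=965.730 V=48542.905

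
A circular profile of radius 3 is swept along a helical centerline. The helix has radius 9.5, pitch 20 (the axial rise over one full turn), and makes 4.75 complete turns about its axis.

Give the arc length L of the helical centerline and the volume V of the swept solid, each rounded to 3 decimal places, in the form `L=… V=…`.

L=299.021 V=8454.619

2πR = 2π·9.5 = 59.690260
per-turn = √(59.690260² + 20²) = √(3562.9272 + 400) = √3962.9272 = 62.951785
L = 4.75 × 62.951785 = 299.020977
V = π·3² × L = 28.274334 × 299.020977 = 8454.618942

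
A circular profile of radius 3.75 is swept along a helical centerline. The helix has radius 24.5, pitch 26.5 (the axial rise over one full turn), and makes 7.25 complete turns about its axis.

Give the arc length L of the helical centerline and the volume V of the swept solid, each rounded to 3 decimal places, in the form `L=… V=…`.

L=1132.467 V=50030.857

2πR = 2π·24.5 = 153.938040
per-turn = √(153.938040² + 26.5²) = √(23696.9202 + 702.25) = √24399.1702 = 156.202337
L = 7.25 × 156.202337 = 1132.466945
V = π·3.75² × L = 44.178647 × 1132.466945 = 50030.857060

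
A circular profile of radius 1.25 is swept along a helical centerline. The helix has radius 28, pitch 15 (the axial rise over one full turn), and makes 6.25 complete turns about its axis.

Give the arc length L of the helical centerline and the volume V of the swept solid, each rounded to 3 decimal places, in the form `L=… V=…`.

L=1103.547 V=5417.023

2πR = 2π·28 = 175.929189
per-turn = √(175.929189² + 15²) = √(30951.0794 + 225) = √31176.0794 = 176.567492
L = 6.25 × 176.567492 = 1103.546828
V = π·1.25² × L = 4.908739 × 1103.546828 = 5417.022825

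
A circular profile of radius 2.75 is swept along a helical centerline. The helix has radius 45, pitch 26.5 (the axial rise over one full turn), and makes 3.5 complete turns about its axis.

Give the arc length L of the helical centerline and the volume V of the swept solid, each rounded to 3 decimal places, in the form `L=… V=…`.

2πR = 2π·45 = 282.743339
per-turn = √(282.743339² + 26.5²) = √(79943.7956 + 702.25) = √80646.0456 = 283.982474
L = 3.5 × 283.982474 = 993.938660
V = π·2.75² × L = 23.758294 × 993.938660 = 23614.287335

L=993.939 V=23614.287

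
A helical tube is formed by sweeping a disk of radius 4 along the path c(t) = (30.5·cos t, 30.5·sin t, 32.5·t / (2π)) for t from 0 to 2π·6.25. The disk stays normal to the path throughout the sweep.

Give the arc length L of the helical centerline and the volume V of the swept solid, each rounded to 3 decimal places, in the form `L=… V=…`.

2πR = 2π·30.5 = 191.637152
per-turn = √(191.637152² + 32.5²) = √(36724.7980 + 1056.25) = √37781.0480 = 194.373475
L = 6.25 × 194.373475 = 1214.834222
V = π·4² × L = 50.265482 × 1214.834222 = 61064.228267

L=1214.834 V=61064.228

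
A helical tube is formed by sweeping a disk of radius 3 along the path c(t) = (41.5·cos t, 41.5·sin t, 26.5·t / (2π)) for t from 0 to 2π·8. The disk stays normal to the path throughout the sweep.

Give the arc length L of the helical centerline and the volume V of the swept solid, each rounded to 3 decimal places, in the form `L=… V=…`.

L=2096.763 V=59284.564

2πR = 2π·41.5 = 260.752190
per-turn = √(260.752190² + 26.5²) = √(67991.7047 + 702.25) = √68693.9547 = 262.095316
L = 8 × 262.095316 = 2096.762529
V = π·3² × L = 28.274334 × 2096.762529 = 59284.563810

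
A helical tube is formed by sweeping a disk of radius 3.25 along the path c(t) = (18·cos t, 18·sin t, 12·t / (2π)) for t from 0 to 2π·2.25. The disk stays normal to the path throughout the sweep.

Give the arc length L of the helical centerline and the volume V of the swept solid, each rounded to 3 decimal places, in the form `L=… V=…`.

L=255.897 V=8491.462

2πR = 2π·18 = 113.097336
per-turn = √(113.097336² + 12²) = √(12791.0073 + 144) = √12935.0073 = 113.732174
L = 2.25 × 113.732174 = 255.897391
V = π·3.25² × L = 33.183072 × 255.897391 = 8491.461638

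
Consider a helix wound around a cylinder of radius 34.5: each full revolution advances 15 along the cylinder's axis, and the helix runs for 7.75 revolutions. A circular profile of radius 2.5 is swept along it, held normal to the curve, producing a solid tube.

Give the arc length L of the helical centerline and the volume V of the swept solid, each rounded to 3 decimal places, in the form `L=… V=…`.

2πR = 2π·34.5 = 216.769893
per-turn = √(216.769893² + 15²) = √(46989.1866 + 225) = √47214.1866 = 217.288257
L = 7.75 × 217.288257 = 1683.983990
V = π·2.5² × L = 19.634954 × 1683.983990 = 33064.948331

L=1683.984 V=33064.948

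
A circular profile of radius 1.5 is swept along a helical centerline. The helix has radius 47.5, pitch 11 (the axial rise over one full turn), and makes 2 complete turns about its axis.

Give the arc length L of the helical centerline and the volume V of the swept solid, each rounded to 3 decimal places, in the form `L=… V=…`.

2πR = 2π·47.5 = 298.451302
per-turn = √(298.451302² + 11²) = √(89073.1797 + 121) = √89194.1797 = 298.653946
L = 2 × 298.653946 = 597.307893
V = π·1.5² × L = 7.068583 × 597.307893 = 4222.120698

L=597.308 V=4222.121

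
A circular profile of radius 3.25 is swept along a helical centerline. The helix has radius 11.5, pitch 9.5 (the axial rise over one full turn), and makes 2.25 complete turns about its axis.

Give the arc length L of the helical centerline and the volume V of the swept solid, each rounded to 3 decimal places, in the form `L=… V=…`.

L=163.977 V=5441.246

2πR = 2π·11.5 = 72.256631
per-turn = √(72.256631² + 9.5²) = √(5221.0207 + 90.25) = √5311.2707 = 72.878465
L = 2.25 × 72.878465 = 163.976547
V = π·3.25² × L = 33.183072 × 163.976547 = 5441.245641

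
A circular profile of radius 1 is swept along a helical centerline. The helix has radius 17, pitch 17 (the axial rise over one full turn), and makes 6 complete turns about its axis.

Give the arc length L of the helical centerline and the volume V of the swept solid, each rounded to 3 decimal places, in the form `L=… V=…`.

L=648.951 V=2038.740

2πR = 2π·17 = 106.814150
per-turn = √(106.814150² + 17²) = √(11409.2627 + 289) = √11698.2627 = 108.158507
L = 6 × 108.158507 = 648.951043
V = π·1² × L = 3.141593 × 648.951043 = 2038.739831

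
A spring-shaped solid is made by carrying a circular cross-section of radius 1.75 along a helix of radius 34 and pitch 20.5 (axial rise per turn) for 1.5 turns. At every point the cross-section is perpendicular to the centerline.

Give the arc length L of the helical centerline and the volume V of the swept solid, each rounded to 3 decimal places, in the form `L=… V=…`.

2πR = 2π·34 = 213.628300
per-turn = √(213.628300² + 20.5²) = √(45637.0508 + 420.25) = √46057.3008 = 214.609647
L = 1.5 × 214.609647 = 321.914471
V = π·1.75² × L = 9.621128 × 321.914471 = 3097.180171

L=321.914 V=3097.180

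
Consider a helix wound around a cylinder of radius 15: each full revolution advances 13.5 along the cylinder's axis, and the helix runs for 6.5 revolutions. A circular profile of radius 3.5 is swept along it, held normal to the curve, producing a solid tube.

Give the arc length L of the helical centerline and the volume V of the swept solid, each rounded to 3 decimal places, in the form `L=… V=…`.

L=618.863 V=23816.650

2πR = 2π·15 = 94.247780
per-turn = √(94.247780² + 13.5²) = √(8882.6440 + 182.25) = √9064.8940 = 95.209737
L = 6.5 × 95.209737 = 618.863288
V = π·3.5² × L = 38.484510 × 618.863288 = 23816.650419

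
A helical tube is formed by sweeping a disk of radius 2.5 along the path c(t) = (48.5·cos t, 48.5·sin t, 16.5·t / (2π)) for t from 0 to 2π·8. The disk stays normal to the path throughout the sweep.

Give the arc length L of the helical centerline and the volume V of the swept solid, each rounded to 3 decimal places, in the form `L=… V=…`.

2πR = 2π·48.5 = 304.734487
per-turn = √(304.734487² + 16.5²) = √(92863.1078 + 272.25) = √93135.3578 = 305.180861
L = 8 × 305.180861 = 2441.446887
V = π·2.5² × L = 19.634954 × 2441.446887 = 47937.697518

L=2441.447 V=47937.698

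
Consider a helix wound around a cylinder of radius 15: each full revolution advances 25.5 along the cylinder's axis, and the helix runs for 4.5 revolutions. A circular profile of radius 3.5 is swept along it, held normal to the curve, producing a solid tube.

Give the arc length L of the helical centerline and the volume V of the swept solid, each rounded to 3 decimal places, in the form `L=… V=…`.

2πR = 2π·15 = 94.247780
per-turn = √(94.247780² + 25.5²) = √(8882.6440 + 650.25) = √9532.8940 = 97.636540
L = 4.5 × 97.636540 = 439.364430
V = π·3.5² × L = 38.484510 × 439.364430 = 16908.724819

L=439.364 V=16908.725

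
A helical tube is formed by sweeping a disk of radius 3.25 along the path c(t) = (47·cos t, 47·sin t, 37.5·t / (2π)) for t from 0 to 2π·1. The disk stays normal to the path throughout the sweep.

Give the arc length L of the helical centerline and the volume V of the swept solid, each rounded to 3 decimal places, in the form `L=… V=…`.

2πR = 2π·47 = 295.309709
per-turn = √(295.309709² + 37.5²) = √(87207.8245 + 1406.25) = √88614.0745 = 297.681162
L = 1 × 297.681162 = 297.681162
V = π·3.25² × L = 33.183072 × 297.681162 = 9877.975567

L=297.681 V=9877.976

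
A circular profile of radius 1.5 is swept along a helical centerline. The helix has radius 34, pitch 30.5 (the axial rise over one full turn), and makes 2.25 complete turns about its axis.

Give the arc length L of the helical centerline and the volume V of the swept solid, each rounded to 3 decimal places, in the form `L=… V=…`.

L=485.538 V=3432.065

2πR = 2π·34 = 213.628300
per-turn = √(213.628300² + 30.5²) = √(45637.0508 + 930.25) = √46567.3008 = 215.794580
L = 2.25 × 215.794580 = 485.537805
V = π·1.5² × L = 7.068583 × 485.537805 = 3432.064503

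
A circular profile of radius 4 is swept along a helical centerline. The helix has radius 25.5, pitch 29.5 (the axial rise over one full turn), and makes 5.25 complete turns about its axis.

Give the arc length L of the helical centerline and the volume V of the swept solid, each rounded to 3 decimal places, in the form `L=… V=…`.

L=855.300 V=42992.089

2πR = 2π·25.5 = 160.221225
per-turn = √(160.221225² + 29.5²) = √(25670.8410 + 870.25) = √26541.0910 = 162.914367
L = 5.25 × 162.914367 = 855.300428
V = π·4² × L = 50.265482 × 855.300428 = 42992.088655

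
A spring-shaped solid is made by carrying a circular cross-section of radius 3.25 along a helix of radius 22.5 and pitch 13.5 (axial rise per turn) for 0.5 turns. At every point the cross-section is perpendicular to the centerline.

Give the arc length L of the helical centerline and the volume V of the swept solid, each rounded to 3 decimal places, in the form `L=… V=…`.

2πR = 2π·22.5 = 141.371669
per-turn = √(141.371669² + 13.5²) = √(19985.9489 + 182.25) = √20168.1989 = 142.014784
L = 0.5 × 142.014784 = 71.007392
V = π·3.25² × L = 33.183072 × 71.007392 = 2356.243432

L=71.007 V=2356.243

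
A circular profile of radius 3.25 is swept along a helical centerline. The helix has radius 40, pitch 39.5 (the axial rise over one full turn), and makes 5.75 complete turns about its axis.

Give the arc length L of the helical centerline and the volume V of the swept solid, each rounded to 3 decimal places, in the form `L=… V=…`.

L=1462.872 V=48542.583

2πR = 2π·40 = 251.327412
per-turn = √(251.327412² + 39.5²) = √(63165.4682 + 1560.25) = √64725.7182 = 254.412496
L = 5.75 × 254.412496 = 1462.871853
V = π·3.25² × L = 33.183072 × 1462.871853 = 48542.582599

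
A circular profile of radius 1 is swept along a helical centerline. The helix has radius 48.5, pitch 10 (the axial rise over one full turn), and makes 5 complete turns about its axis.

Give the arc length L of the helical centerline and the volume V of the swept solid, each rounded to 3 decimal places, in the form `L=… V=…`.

L=1524.493 V=4789.335

2πR = 2π·48.5 = 304.734487
per-turn = √(304.734487² + 10²) = √(92863.1078 + 100) = √92963.1078 = 304.898521
L = 5 × 304.898521 = 1524.492603
V = π·1² × L = 3.141593 × 1524.492603 = 4789.334761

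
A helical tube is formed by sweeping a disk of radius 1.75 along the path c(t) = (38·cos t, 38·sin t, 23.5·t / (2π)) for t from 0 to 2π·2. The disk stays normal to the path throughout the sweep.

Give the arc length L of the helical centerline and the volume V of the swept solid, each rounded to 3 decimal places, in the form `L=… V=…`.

L=479.829 V=4616.501

2πR = 2π·38 = 238.761042
per-turn = √(238.761042² + 23.5²) = √(57006.8350 + 552.25) = √57559.0850 = 239.914745
L = 2 × 239.914745 = 479.829491
V = π·1.75² × L = 9.621128 × 479.829491 = 4616.500708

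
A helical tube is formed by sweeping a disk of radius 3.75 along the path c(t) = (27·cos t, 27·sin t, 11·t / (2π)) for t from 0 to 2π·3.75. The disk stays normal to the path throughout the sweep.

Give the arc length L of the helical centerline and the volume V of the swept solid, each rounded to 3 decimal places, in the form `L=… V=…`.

L=637.508 V=28164.261

2πR = 2π·27 = 169.646003
per-turn = √(169.646003² + 11²) = √(28779.7664 + 121) = √28900.7664 = 170.002254
L = 3.75 × 170.002254 = 637.508453
V = π·3.75² × L = 44.178647 × 637.508453 = 28164.260719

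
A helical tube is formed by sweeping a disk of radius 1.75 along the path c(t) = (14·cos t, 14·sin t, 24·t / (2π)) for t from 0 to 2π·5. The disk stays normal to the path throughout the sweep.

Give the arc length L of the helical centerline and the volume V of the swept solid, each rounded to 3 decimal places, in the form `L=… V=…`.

2πR = 2π·14 = 87.964594
per-turn = √(87.964594² + 24²) = √(7737.7699 + 576) = √8313.7699 = 91.179876
L = 5 × 91.179876 = 455.899382
V = π·1.75² × L = 9.621128 × 455.899382 = 4386.266080

L=455.899 V=4386.266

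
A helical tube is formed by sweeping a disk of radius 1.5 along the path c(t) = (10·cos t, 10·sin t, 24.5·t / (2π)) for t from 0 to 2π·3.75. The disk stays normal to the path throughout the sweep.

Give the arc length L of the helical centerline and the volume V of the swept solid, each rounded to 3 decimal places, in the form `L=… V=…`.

L=252.898 V=1787.633

2πR = 2π·10 = 62.831853
per-turn = √(62.831853² + 24.5²) = √(3947.8418 + 600.25) = √4548.0918 = 67.439542
L = 3.75 × 67.439542 = 252.898281
V = π·1.5² × L = 7.068583 × 252.898281 = 1787.632607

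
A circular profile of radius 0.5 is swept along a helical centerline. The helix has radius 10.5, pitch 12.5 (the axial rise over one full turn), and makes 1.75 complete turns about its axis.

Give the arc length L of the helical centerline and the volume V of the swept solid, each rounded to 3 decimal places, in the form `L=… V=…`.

L=117.508 V=92.290

2πR = 2π·10.5 = 65.973446
per-turn = √(65.973446² + 12.5²) = √(4352.4955 + 156.25) = √4508.7455 = 67.147193
L = 1.75 × 67.147193 = 117.507588
V = π·0.5² × L = 0.785398 × 117.507588 = 92.290244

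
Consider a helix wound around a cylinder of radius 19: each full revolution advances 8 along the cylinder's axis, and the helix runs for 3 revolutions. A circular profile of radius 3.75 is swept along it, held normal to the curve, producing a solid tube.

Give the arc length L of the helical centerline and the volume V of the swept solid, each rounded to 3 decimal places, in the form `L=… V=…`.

2πR = 2π·19 = 119.380521
per-turn = √(119.380521² + 8²) = √(14251.7088 + 64) = √14315.7088 = 119.648271
L = 3 × 119.648271 = 358.944813
V = π·3.75² × L = 44.178647 × 358.944813 = 15857.696076

L=358.945 V=15857.696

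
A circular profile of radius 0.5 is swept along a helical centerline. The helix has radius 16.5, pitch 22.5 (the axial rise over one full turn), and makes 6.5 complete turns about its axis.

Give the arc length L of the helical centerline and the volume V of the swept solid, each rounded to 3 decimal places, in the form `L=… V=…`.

2πR = 2π·16.5 = 103.672558
per-turn = √(103.672558² + 22.5²) = √(10747.9992 + 506.25) = √11254.2492 = 106.086046
L = 6.5 × 106.086046 = 689.559300
V = π·0.5² × L = 0.785398 × 689.559300 = 541.578608

L=689.559 V=541.579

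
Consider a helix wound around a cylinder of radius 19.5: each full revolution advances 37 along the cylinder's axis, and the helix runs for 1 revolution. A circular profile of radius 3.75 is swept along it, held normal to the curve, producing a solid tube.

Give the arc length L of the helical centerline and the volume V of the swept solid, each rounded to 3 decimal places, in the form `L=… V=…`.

L=127.987 V=5654.292

2πR = 2π·19.5 = 122.522113
per-turn = √(122.522113² + 37²) = √(15011.6683 + 1369) = √16380.6683 = 127.986985
L = 1 × 127.986985 = 127.986985
V = π·3.75² × L = 44.178647 × 127.986985 = 5654.291785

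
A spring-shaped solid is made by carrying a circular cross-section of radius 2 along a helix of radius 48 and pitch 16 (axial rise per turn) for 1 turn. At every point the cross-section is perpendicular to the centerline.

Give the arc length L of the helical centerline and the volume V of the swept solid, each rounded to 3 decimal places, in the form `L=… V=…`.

2πR = 2π·48 = 301.592895
per-turn = √(301.592895² + 16²) = √(90958.2742 + 256) = √91214.2742 = 302.017010
L = 1 × 302.017010 = 302.017010
V = π·2² × L = 12.566371 × 302.017010 = 3795.257676

L=302.017 V=3795.258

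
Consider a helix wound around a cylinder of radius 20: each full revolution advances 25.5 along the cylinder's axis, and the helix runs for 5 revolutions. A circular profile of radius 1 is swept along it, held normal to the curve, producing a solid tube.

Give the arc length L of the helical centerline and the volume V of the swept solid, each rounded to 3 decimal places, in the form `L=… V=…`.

2πR = 2π·20 = 125.663706
per-turn = √(125.663706² + 25.5²) = √(15791.3670 + 650.25) = √16441.6170 = 128.224869
L = 5 × 128.224869 = 641.124345
V = π·1² × L = 3.141593 × 641.124345 = 2014.151533

L=641.124 V=2014.152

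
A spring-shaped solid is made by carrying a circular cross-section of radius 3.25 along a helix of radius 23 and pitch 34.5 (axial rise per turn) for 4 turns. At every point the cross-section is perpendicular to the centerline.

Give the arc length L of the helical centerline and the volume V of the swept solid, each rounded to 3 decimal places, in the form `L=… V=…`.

L=594.297 V=19720.612

2πR = 2π·23 = 144.513262
per-turn = √(144.513262² + 34.5²) = √(20884.0829 + 1190.25) = √22074.3329 = 148.574335
L = 4 × 148.574335 = 594.297339
V = π·3.25² × L = 33.183072 × 594.297339 = 19720.611614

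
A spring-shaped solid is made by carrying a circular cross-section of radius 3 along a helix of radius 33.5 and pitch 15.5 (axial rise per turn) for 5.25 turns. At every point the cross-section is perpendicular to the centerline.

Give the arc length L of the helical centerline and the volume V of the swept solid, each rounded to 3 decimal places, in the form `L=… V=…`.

2πR = 2π·33.5 = 210.486708
per-turn = √(210.486708² + 15.5²) = √(44304.6542 + 240.25) = √44544.9042 = 211.056637
L = 5.25 × 211.056637 = 1108.047346
V = π·3² × L = 28.274334 × 1108.047346 = 31329.300616

L=1108.047 V=31329.301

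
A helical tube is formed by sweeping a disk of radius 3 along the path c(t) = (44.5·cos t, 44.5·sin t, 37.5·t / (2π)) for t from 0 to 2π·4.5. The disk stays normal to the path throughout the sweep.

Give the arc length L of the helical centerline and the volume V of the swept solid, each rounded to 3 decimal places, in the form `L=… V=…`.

L=1269.474 V=35893.524

2πR = 2π·44.5 = 279.601746
per-turn = √(279.601746² + 37.5²) = √(78177.1365 + 1406.25) = √79583.3865 = 282.105275
L = 4.5 × 282.105275 = 1269.473740
V = π·3² × L = 28.274334 × 1269.473740 = 35893.524372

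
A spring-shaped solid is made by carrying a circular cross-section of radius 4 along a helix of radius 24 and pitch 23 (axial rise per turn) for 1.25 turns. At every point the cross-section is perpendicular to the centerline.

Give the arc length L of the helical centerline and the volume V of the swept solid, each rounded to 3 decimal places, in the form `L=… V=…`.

L=190.675 V=9584.395

2πR = 2π·24 = 150.796447
per-turn = √(150.796447² + 23²) = √(22739.5685 + 529) = √23268.5685 = 152.540383
L = 1.25 × 152.540383 = 190.675479
V = π·4² × L = 50.265482 × 190.675479 = 9584.394952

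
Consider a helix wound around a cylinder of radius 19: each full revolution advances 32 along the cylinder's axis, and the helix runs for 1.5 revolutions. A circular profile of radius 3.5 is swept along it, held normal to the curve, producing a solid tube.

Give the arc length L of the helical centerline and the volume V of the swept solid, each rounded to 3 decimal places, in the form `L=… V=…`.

2πR = 2π·19 = 119.380521
per-turn = √(119.380521² + 32²) = √(14251.7088 + 1024) = √15275.7088 = 123.594938
L = 1.5 × 123.594938 = 185.392407
V = π·3.5² × L = 38.484510 × 185.392407 = 7134.735955

L=185.392 V=7134.736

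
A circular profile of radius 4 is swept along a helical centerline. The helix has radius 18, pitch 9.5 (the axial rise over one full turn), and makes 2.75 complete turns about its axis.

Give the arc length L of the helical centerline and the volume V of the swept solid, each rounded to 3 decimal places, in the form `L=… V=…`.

L=312.113 V=15688.509

2πR = 2π·18 = 113.097336
per-turn = √(113.097336² + 9.5²) = √(12791.0073 + 90.25) = √12881.2573 = 113.495627
L = 2.75 × 113.495627 = 312.112974
V = π·4² × L = 50.265482 × 312.112974 = 15688.509205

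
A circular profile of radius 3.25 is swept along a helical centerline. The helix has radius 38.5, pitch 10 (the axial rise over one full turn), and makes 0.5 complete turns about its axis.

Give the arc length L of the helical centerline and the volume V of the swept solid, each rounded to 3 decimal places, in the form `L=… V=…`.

L=121.055 V=4016.964

2πR = 2π·38.5 = 241.902634
per-turn = √(241.902634² + 10²) = √(58516.8845 + 100) = √58616.8845 = 242.109241
L = 0.5 × 242.109241 = 121.054620
V = π·3.25² × L = 33.183072 × 121.054620 = 4016.964234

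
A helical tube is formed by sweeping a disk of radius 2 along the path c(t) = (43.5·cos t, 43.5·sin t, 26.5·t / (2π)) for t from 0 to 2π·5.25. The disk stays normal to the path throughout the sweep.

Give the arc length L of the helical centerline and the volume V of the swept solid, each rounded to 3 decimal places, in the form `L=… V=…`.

L=1441.651 V=18116.323

2πR = 2π·43.5 = 273.318561
per-turn = √(273.318561² + 26.5²) = √(74703.0357 + 702.25) = √75405.2857 = 274.600229
L = 5.25 × 274.600229 = 1441.651202
V = π·2² × L = 12.566371 × 1441.651202 = 18116.323298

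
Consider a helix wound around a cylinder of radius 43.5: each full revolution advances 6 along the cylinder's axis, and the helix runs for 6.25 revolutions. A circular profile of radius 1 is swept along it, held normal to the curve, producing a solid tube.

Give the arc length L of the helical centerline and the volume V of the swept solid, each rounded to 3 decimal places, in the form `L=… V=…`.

2πR = 2π·43.5 = 273.318561
per-turn = √(273.318561² + 6²) = √(74703.0357 + 36) = √74739.0357 = 273.384410
L = 6.25 × 273.384410 = 1708.652563
V = π·1² × L = 3.141593 × 1708.652563 = 5367.890341

L=1708.653 V=5367.890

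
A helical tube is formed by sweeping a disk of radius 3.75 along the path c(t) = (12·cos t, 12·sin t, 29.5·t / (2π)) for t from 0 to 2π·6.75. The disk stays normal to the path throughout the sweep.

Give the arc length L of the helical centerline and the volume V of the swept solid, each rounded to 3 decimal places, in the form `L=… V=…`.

L=546.506 V=24143.890

2πR = 2π·12 = 75.398224
per-turn = √(75.398224² + 29.5²) = √(5684.8921 + 870.25) = √6555.1421 = 80.963832
L = 6.75 × 80.963832 = 546.505868
V = π·3.75² × L = 44.178647 × 546.505868 = 24143.889648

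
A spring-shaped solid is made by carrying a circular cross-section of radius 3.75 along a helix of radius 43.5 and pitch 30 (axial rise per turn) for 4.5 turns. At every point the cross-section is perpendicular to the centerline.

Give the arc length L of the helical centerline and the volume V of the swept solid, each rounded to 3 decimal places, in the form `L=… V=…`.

L=1237.320 V=54663.135

2πR = 2π·43.5 = 273.318561
per-turn = √(273.318561² + 30²) = √(74703.0357 + 900) = √75603.0357 = 274.960062
L = 4.5 × 274.960062 = 1237.320279
V = π·3.75² × L = 44.178647 × 1237.320279 = 54663.135456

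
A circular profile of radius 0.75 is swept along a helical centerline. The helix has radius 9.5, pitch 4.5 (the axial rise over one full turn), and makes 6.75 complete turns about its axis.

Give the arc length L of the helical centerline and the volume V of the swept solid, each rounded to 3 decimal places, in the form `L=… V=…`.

L=404.053 V=714.020

2πR = 2π·9.5 = 59.690260
per-turn = √(59.690260² + 4.5²) = √(3562.9272 + 20.25) = √3583.1772 = 59.859646
L = 6.75 × 59.859646 = 404.052609
V = π·0.75² × L = 1.767146 × 404.052609 = 714.019898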